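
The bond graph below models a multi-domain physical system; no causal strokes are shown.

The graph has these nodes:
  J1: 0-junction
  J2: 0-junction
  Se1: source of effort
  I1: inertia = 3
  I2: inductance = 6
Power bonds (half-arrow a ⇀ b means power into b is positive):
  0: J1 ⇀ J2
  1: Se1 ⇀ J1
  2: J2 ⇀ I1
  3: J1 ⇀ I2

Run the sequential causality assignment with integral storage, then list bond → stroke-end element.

β0 stroke at J2
β1 stroke at J1
β2 stroke at I1
β3 stroke at I2

β1 stroke at J1  (Se1 fixes effort; stroke away)
β0 stroke at J2  (J1 effort already set via bond 1)
β3 stroke at I2  (0-jn J1 has e-setter on 1)
β2 stroke at I1  (J2: bond 0 brought effort, rest push out)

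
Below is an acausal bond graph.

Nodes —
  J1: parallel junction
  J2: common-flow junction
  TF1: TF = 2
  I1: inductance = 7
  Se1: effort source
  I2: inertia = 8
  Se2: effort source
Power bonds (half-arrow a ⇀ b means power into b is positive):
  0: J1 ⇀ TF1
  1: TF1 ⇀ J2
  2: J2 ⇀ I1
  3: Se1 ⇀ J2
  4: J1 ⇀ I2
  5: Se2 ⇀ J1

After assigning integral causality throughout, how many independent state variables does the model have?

2  (I1, I2 all integral)

b3 stroke→J2  (Se1 fixes effort; stroke away)
b5 stroke→J1  (Se2 (Se) sets effort on bond)
b0 stroke→TF1  (J1: bond 5 brought effort, rest push out)
b4 stroke→I2  (J1 effort already set via bond 5)
b1 stroke→J2  (TF1: transformer flips bond 0)
b2 stroke→I1  (J2: last free bond brings flow in)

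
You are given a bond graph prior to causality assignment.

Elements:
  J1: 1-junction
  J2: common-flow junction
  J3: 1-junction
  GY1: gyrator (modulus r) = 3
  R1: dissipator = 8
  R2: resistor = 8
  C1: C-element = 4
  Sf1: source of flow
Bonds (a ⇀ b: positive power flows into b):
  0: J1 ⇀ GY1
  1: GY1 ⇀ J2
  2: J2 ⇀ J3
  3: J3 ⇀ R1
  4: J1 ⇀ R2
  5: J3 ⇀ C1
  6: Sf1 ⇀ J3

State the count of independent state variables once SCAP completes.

1  (C1 all integral)

b6 |Sf1  (Sf1 fixes flow; stroke at Sf1)
b2 |J3  (1-jn J3 has f-setter on 6)
b3 |J3  (J3 flow already set via bond 6)
b5 |J3  (J3 flow already set via bond 6)
b1 |J2  (J2 flow already set via bond 2)
b0 |J1  (GY1: gyrator matches bond 1)
b4 |R2  (J1: last free bond brings flow in)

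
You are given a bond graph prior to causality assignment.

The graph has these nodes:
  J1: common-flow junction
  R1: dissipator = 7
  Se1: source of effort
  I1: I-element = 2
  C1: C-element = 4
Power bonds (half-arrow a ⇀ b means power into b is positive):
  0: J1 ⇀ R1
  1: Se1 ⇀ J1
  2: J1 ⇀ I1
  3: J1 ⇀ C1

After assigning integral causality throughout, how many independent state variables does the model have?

β1 →J1  (Se1: effort source, stroke at far end)
β2 →I1  (I1: I, integral causality)
β0 →J1  (1-jn J1 has f-setter on 2)
β3 →J1  (J1 flow already set via bond 2)

2  (C1, I1 all integral)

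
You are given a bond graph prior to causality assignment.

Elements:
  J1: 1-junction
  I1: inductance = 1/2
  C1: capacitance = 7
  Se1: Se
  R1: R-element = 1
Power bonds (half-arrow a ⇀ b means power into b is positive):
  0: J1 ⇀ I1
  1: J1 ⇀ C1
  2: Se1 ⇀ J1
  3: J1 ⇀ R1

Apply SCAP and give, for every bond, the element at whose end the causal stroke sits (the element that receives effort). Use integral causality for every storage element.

b2 stroke→J1  (source Se1 imposes e)
b0 stroke→I1  (I1 integral (f out))
b1 stroke→J1  (J1 flow already set via bond 0)
b3 stroke→J1  (J1 flow already set via bond 0)

#0 stroke→I1
#1 stroke→J1
#2 stroke→J1
#3 stroke→J1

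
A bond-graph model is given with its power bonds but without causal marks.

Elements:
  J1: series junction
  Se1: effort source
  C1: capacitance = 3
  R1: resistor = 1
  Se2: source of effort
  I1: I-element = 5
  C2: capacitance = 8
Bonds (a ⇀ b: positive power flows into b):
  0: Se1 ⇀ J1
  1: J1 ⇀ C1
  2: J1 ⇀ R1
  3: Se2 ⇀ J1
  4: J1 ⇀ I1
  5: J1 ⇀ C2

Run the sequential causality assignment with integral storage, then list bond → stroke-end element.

#0 stroke at J1
#1 stroke at J1
#2 stroke at J1
#3 stroke at J1
#4 stroke at I1
#5 stroke at J1

#0 stroke at J1  (Se1 (Se) sets effort on bond)
#3 stroke at J1  (source Se2 imposes e)
#1 stroke at J1  (C1 outputs effort q/C1)
#4 stroke at I1  (I1 integral (f out))
#2 stroke at J1  (J1 flow already set via bond 4)
#5 stroke at J1  (common-f at J1 fixed by 4)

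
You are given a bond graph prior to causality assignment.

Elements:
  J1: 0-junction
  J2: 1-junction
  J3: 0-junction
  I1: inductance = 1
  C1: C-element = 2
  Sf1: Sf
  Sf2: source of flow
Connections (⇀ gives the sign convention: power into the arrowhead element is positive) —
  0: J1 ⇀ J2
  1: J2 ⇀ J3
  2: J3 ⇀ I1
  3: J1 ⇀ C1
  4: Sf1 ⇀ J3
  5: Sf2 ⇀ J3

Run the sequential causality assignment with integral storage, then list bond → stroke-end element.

bond 0 |J2
bond 1 |J3
bond 2 |I1
bond 3 |J1
bond 4 |Sf1
bond 5 |Sf2

b4 stroke at Sf1  (source Sf1 imposes f)
b5 stroke at Sf2  (Sf2 fixes flow; stroke at Sf2)
b2 stroke at I1  (I1 outputs flow p/I1)
b1 stroke at J3  (J3: last free bond brings effort in)
b0 stroke at J2  (common-f at J2 fixed by 1)
b3 stroke at J1  (only one effort-in slot at J1)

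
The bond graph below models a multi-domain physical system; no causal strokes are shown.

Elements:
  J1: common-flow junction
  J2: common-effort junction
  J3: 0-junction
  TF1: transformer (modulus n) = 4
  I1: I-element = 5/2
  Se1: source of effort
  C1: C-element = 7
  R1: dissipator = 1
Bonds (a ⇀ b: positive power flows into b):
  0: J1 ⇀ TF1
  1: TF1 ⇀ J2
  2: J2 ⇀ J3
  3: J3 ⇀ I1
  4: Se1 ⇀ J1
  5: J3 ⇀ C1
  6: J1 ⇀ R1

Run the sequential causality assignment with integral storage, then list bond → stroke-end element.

#4 stroke at J1  (Se1 fixes effort; stroke away)
#3 stroke at I1  (I1: I, integral causality)
#5 stroke at J3  (prefer integral on C1)
#2 stroke at J2  (J3 effort already set via bond 5)
#1 stroke at TF1  (J2: bond 2 brought effort, rest push out)
#0 stroke at J1  (TF1: transformer flips bond 1)
#6 stroke at R1  (closing 1-jn rule on J1)

#0 |J1
#1 |TF1
#2 |J2
#3 |I1
#4 |J1
#5 |J3
#6 |R1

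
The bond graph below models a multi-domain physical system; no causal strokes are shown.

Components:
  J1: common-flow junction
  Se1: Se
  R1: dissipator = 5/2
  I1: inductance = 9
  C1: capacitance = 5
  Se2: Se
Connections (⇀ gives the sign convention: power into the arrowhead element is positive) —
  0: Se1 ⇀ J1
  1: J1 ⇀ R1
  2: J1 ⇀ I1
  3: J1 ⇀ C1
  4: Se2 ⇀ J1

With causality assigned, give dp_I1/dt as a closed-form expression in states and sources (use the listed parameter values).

bond 0 →J1  (source Se1 imposes e)
bond 4 →J1  (Se2: effort source, stroke at far end)
bond 2 →I1  (I1: I, integral causality)
bond 1 →J1  (J1: bond 2 brought flow, rest push out)
bond 3 →J1  (1-jn J1 has f-setter on 2)

dp_I1/dt = E_Se1 + E_Se2 - 5*p_I1/18 - q_C1/5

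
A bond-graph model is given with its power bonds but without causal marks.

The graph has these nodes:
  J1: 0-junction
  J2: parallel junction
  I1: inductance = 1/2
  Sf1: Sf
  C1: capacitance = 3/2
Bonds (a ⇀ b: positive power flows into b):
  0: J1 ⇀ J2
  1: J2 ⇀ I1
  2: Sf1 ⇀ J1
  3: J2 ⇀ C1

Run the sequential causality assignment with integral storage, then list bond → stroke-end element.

b2 |Sf1  (Sf1 fixes flow; stroke at Sf1)
b0 |J1  (J1 needs exactly one e-in)
b1 |I1  (I1 integral (f out))
b3 |J2  (only one effort-in slot at J2)

#0 stroke at J1
#1 stroke at I1
#2 stroke at Sf1
#3 stroke at J2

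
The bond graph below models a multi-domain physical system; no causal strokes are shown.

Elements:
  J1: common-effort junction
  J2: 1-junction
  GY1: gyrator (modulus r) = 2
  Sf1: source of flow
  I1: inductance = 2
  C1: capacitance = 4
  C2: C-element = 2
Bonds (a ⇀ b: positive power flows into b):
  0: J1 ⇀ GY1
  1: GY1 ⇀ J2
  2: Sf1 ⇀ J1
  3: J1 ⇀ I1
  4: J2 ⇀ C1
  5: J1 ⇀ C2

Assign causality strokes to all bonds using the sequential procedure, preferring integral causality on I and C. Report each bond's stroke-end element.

b2 stroke→Sf1  (source Sf1 imposes f)
b3 stroke→I1  (I1 integral (f out))
b4 stroke→J2  (C1 outputs effort q/C1)
b1 stroke→GY1  (J2 needs exactly one f-in)
b0 stroke→GY1  (through GY1, causality inverts; strokes same side of GY1)
b5 stroke→J1  (J1 needs exactly one e-in)

b0 stroke at GY1
b1 stroke at GY1
b2 stroke at Sf1
b3 stroke at I1
b4 stroke at J2
b5 stroke at J1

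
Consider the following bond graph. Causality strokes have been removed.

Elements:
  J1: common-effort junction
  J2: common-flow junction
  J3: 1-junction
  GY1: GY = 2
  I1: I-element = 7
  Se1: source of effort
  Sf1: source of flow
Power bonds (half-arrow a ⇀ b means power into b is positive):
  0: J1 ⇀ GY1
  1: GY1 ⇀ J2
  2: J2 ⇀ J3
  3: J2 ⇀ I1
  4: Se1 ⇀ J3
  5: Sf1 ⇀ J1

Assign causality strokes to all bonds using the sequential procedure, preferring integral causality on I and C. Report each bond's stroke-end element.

bond 0 stroke at J1
bond 1 stroke at J2
bond 2 stroke at J2
bond 3 stroke at I1
bond 4 stroke at J3
bond 5 stroke at Sf1

bond 4 |J3  (Se1 (Se) sets effort on bond)
bond 5 |Sf1  (Sf1 fixes flow; stroke at Sf1)
bond 0 |J1  (J1 needs exactly one e-in)
bond 2 |J2  (only one flow-in slot at J3)
bond 1 |J2  (through GY1, causality inverts; strokes same side of GY1)
bond 3 |I1  (closing 1-jn rule on J2)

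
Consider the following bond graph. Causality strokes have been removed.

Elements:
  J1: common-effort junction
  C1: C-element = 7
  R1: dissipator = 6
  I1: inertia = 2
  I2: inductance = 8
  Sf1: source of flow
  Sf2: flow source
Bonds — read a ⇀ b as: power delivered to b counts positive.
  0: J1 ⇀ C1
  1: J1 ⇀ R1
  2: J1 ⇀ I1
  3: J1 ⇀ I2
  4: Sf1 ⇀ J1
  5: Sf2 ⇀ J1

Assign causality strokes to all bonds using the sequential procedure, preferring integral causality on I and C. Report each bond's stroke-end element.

bond 0 →J1
bond 1 →R1
bond 2 →I1
bond 3 →I2
bond 4 →Sf1
bond 5 →Sf2

b4 →Sf1  (source Sf1 imposes f)
b5 →Sf2  (Sf2 fixes flow; stroke at Sf2)
b0 →J1  (C1 outputs effort q/C1)
b1 →R1  (J1 effort already set via bond 0)
b2 →I1  (0-jn J1 has e-setter on 0)
b3 →I2  (common-e at J1 fixed by 0)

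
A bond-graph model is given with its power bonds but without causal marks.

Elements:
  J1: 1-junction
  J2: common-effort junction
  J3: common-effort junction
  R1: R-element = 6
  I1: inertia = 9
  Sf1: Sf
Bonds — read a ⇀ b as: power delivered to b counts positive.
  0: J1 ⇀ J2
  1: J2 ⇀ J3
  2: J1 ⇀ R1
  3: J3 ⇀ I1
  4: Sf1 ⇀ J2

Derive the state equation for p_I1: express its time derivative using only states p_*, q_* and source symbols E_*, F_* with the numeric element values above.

β4 |Sf1  (Sf1 fixes flow; stroke at Sf1)
β3 |I1  (I1 outputs flow p/I1)
β1 |J3  (J3: last free bond brings effort in)
β0 |J2  (only one effort-in slot at J2)
β2 |J1  (common-f at J1 fixed by 0)

dp_I1/dt = 6*F_Sf1 - 2*p_I1/3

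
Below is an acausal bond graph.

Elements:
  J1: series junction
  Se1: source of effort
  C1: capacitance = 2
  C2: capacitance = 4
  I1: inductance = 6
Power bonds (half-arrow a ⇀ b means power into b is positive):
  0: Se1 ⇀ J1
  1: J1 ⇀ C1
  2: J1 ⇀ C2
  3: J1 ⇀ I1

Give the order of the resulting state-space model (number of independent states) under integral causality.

b0 stroke at J1  (Se1 fixes effort; stroke away)
b1 stroke at J1  (C1 outputs effort q/C1)
b2 stroke at J1  (C2 integral (e out))
b3 stroke at I1  (J1: last free bond brings flow in)

3  (C1, C2, I1 all integral)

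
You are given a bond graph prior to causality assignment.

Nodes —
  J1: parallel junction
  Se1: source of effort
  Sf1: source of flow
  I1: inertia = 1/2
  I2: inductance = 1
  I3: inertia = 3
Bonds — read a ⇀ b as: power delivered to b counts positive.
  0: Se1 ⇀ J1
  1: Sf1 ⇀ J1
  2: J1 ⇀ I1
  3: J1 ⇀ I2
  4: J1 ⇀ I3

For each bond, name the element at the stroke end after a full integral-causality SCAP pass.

β0 stroke at J1
β1 stroke at Sf1
β2 stroke at I1
β3 stroke at I2
β4 stroke at I3

β0 →J1  (Se1 fixes effort; stroke away)
β1 →Sf1  (Sf1 fixes flow; stroke at Sf1)
β2 →I1  (J1 effort already set via bond 0)
β3 →I2  (0-jn J1 has e-setter on 0)
β4 →I3  (common-e at J1 fixed by 0)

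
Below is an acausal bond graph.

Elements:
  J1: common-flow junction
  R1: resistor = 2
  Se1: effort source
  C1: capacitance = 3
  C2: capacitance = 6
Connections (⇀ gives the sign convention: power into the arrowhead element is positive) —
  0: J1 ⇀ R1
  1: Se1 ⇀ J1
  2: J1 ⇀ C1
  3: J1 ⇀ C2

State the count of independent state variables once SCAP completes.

β1 →J1  (Se1 (Se) sets effort on bond)
β2 →J1  (C1 integral (e out))
β3 →J1  (C2 integral (e out))
β0 →R1  (closing 1-jn rule on J1)

2  (C1, C2 all integral)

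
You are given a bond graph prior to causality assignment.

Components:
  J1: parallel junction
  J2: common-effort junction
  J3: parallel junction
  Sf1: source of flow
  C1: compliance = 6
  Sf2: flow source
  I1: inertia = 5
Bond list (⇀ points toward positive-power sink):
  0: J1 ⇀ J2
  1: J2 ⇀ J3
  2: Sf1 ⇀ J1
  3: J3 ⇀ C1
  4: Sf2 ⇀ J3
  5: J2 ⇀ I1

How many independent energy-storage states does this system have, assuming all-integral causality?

b2 →Sf1  (Sf1: flow source, stroke at near end)
b4 →Sf2  (Sf2: flow source, stroke at near end)
b0 →J1  (closing 0-jn rule on J1)
b3 →J3  (prefer integral on C1)
b1 →J2  (0-jn J3 has e-setter on 3)
b5 →I1  (0-jn J2 has e-setter on 1)

2  (C1, I1 all integral)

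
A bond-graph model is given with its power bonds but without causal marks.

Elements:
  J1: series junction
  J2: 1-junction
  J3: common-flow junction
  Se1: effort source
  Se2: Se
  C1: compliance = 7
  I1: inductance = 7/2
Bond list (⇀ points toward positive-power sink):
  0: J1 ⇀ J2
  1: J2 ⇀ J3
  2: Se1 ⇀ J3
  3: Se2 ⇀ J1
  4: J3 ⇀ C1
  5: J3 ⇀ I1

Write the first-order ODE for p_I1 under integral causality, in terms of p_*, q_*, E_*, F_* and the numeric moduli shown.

dp_I1/dt = E_Se1 + E_Se2 - q_C1/7

β2 →J3  (Se1 (Se) sets effort on bond)
β3 →J1  (source Se2 imposes e)
β0 →J2  (J1: last free bond brings flow in)
β1 →J3  (closing 1-jn rule on J2)
β4 →J3  (C1: C, integral causality)
β5 →I1  (closing 1-jn rule on J3)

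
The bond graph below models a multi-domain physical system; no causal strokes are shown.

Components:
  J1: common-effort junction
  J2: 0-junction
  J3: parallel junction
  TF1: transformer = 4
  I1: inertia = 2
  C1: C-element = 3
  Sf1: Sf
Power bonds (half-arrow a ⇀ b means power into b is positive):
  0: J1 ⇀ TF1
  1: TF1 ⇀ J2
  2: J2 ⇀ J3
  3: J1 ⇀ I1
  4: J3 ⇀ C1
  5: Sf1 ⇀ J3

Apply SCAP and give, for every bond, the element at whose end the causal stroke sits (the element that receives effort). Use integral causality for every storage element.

β5 stroke→Sf1  (Sf1 (Sf) sets flow on bond)
β3 stroke→I1  (I1 outputs flow p/I1)
β0 stroke→J1  (only one effort-in slot at J1)
β1 stroke→TF1  (through TF1, causality passes straight; one stroke at TF1)
β2 stroke→J2  (J2 needs exactly one e-in)
β4 stroke→J3  (J3: last free bond brings effort in)

bond 0 →J1
bond 1 →TF1
bond 2 →J2
bond 3 →I1
bond 4 →J3
bond 5 →Sf1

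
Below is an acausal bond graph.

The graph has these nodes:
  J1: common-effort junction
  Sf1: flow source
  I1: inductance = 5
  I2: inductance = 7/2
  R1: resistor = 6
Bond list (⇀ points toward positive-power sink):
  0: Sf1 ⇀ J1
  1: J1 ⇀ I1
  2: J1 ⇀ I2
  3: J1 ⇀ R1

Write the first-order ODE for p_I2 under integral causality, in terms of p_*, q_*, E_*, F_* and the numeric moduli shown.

β0 stroke→Sf1  (Sf1: flow source, stroke at near end)
β1 stroke→I1  (prefer integral on I1)
β2 stroke→I2  (prefer integral on I2)
β3 stroke→J1  (only one effort-in slot at J1)

dp_I2/dt = 6*F_Sf1 - 6*p_I1/5 - 12*p_I2/7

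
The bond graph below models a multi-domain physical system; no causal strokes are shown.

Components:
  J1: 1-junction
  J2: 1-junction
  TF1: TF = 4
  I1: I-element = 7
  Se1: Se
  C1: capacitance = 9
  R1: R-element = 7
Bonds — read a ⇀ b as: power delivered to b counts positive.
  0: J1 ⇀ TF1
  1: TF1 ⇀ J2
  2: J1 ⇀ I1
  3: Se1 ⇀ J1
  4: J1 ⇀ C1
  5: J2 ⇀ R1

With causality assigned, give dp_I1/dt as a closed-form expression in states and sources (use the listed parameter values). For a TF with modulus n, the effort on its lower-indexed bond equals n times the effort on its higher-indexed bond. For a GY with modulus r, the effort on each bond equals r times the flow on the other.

bond 3 stroke→J1  (Se1 fixes effort; stroke away)
bond 2 stroke→I1  (I1 outputs flow p/I1)
bond 0 stroke→J1  (J1: bond 2 brought flow, rest push out)
bond 4 stroke→J1  (common-f at J1 fixed by 2)
bond 1 stroke→TF1  (TF TF1: opposite of bond 0)
bond 5 stroke→J2  (J2: bond 1 brought flow, rest push out)

dp_I1/dt = E_Se1 - 16*p_I1 - q_C1/9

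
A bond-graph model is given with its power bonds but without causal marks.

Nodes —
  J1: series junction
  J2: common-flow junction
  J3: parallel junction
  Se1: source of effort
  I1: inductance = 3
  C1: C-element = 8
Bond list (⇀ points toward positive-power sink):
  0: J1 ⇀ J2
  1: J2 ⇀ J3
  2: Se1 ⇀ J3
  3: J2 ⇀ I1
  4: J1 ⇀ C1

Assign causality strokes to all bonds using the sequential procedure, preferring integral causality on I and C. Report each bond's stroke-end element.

bond 2 stroke at J3  (Se1 fixes effort; stroke away)
bond 1 stroke at J2  (J3: bond 2 brought effort, rest push out)
bond 3 stroke at I1  (I1: I, integral causality)
bond 0 stroke at J2  (common-f at J2 fixed by 3)
bond 4 stroke at J1  (common-f at J1 fixed by 0)

β0 →J2
β1 →J2
β2 →J3
β3 →I1
β4 →J1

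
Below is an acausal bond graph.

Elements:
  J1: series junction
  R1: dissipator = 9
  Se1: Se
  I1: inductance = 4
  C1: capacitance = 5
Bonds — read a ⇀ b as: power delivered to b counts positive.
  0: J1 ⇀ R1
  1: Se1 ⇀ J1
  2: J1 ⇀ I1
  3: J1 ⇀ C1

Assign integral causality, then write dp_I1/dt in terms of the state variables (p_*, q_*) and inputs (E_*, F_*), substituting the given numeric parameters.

b1 →J1  (source Se1 imposes e)
b2 →I1  (I1 integral (f out))
b0 →J1  (1-jn J1 has f-setter on 2)
b3 →J1  (1-jn J1 has f-setter on 2)

dp_I1/dt = E_Se1 - 9*p_I1/4 - q_C1/5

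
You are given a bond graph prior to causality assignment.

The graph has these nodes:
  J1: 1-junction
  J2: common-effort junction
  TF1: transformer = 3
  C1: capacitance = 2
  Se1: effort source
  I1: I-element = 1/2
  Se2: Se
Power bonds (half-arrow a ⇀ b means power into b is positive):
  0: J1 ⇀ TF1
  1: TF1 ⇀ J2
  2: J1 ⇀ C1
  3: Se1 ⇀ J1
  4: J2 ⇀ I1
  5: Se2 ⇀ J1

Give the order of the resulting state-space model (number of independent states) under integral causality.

2  (C1, I1 all integral)

β3 →J1  (Se1: effort source, stroke at far end)
β5 →J1  (source Se2 imposes e)
β2 →J1  (C1 integral (e out))
β0 →TF1  (closing 1-jn rule on J1)
β1 →J2  (TF TF1: opposite of bond 0)
β4 →I1  (J2: bond 1 brought effort, rest push out)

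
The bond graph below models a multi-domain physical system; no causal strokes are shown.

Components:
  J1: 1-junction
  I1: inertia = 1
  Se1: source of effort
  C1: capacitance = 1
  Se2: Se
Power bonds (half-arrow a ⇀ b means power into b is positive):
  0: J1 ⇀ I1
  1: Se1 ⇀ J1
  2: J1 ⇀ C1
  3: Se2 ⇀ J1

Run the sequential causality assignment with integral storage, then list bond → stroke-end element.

bond 0 →I1
bond 1 →J1
bond 2 →J1
bond 3 →J1

#1 stroke→J1  (source Se1 imposes e)
#3 stroke→J1  (source Se2 imposes e)
#0 stroke→I1  (prefer integral on I1)
#2 stroke→J1  (common-f at J1 fixed by 0)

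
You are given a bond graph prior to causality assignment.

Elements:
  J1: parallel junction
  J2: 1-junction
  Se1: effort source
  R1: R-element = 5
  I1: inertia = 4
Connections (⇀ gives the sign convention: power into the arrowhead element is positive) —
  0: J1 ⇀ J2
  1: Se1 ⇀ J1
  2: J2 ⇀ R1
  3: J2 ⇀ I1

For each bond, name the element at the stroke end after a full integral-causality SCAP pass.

β1 |J1  (source Se1 imposes e)
β0 |J2  (J1: bond 1 brought effort, rest push out)
β3 |I1  (I1: I, integral causality)
β2 |J2  (J2: bond 3 brought flow, rest push out)

bond 0 |J2
bond 1 |J1
bond 2 |J2
bond 3 |I1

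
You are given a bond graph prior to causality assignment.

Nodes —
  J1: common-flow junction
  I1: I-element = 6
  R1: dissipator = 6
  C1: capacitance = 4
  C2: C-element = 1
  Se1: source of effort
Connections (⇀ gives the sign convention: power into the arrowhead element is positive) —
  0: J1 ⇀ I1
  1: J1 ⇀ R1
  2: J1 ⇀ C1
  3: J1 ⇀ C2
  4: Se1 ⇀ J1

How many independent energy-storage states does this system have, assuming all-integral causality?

3  (C1, C2, I1 all integral)

β4 →J1  (source Se1 imposes e)
β0 →I1  (I1: I, integral causality)
β1 →J1  (J1 flow already set via bond 0)
β2 →J1  (1-jn J1 has f-setter on 0)
β3 →J1  (J1: bond 0 brought flow, rest push out)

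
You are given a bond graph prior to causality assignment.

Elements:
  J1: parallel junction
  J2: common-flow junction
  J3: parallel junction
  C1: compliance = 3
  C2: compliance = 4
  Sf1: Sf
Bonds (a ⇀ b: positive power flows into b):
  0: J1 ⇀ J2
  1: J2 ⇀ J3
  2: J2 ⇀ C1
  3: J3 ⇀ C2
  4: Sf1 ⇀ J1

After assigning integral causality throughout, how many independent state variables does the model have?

2  (C1, C2 all integral)

bond 4 →Sf1  (source Sf1 imposes f)
bond 0 →J1  (only one effort-in slot at J1)
bond 1 →J2  (common-f at J2 fixed by 0)
bond 2 →J2  (J2: bond 0 brought flow, rest push out)
bond 3 →J3  (J3 needs exactly one e-in)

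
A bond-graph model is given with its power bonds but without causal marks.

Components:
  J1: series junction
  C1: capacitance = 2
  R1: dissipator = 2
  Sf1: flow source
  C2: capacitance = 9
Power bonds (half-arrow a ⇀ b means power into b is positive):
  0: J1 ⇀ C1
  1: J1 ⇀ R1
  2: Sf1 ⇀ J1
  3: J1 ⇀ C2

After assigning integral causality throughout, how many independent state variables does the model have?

2  (C1, C2 all integral)

bond 2 →Sf1  (Sf1 (Sf) sets flow on bond)
bond 0 →J1  (J1: bond 2 brought flow, rest push out)
bond 1 →J1  (J1: bond 2 brought flow, rest push out)
bond 3 →J1  (common-f at J1 fixed by 2)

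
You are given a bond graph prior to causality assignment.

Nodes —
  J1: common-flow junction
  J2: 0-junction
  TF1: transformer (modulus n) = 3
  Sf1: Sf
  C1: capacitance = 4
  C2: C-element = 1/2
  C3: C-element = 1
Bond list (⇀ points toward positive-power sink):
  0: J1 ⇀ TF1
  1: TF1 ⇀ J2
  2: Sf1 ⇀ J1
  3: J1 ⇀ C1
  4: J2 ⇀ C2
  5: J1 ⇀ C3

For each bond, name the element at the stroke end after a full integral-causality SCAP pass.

b0 →J1
b1 →TF1
b2 →Sf1
b3 →J1
b4 →J2
b5 →J1

b2 |Sf1  (Sf1 (Sf) sets flow on bond)
b0 |J1  (1-jn J1 has f-setter on 2)
b3 |J1  (J1 flow already set via bond 2)
b5 |J1  (1-jn J1 has f-setter on 2)
b1 |TF1  (TF1: transformer flips bond 0)
b4 |J2  (J2 needs exactly one e-in)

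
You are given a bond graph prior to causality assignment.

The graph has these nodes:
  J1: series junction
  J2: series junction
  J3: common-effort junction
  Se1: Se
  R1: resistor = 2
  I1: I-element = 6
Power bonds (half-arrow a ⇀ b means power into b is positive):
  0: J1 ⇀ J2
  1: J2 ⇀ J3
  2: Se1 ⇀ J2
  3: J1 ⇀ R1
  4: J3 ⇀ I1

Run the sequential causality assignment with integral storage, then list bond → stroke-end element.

#2 |J2  (Se1: effort source, stroke at far end)
#4 |I1  (prefer integral on I1)
#1 |J3  (closing 0-jn rule on J3)
#0 |J2  (J2: bond 1 brought flow, rest push out)
#3 |J1  (J1 flow already set via bond 0)

b0 stroke→J2
b1 stroke→J3
b2 stroke→J2
b3 stroke→J1
b4 stroke→I1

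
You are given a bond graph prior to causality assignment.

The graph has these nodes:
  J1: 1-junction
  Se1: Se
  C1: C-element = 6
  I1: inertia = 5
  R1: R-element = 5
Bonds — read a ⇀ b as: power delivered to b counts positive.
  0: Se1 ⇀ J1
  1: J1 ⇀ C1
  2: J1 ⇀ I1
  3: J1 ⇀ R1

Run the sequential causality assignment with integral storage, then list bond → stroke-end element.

bond 0 |J1  (Se1 fixes effort; stroke away)
bond 1 |J1  (C1 outputs effort q/C1)
bond 2 |I1  (I1: I, integral causality)
bond 3 |J1  (J1: bond 2 brought flow, rest push out)

β0 stroke at J1
β1 stroke at J1
β2 stroke at I1
β3 stroke at J1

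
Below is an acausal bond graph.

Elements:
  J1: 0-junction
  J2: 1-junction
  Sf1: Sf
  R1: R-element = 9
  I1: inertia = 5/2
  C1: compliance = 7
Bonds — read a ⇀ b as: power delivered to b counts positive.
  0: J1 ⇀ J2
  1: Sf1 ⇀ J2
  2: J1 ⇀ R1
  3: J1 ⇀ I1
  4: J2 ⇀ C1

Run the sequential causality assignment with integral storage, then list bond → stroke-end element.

#1 stroke→Sf1  (Sf1: flow source, stroke at near end)
#0 stroke→J2  (J2 flow already set via bond 1)
#4 stroke→J2  (J2: bond 1 brought flow, rest push out)
#3 stroke→I1  (prefer integral on I1)
#2 stroke→J1  (only one effort-in slot at J1)

β0 stroke→J2
β1 stroke→Sf1
β2 stroke→J1
β3 stroke→I1
β4 stroke→J2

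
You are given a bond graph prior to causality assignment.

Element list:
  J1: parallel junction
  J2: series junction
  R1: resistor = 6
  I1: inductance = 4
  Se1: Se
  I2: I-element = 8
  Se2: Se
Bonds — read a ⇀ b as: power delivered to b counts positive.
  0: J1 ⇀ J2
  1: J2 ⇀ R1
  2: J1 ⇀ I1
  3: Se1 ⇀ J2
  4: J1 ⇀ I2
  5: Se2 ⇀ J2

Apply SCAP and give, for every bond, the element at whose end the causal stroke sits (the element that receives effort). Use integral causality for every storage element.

bond 0 stroke at J1
bond 1 stroke at J2
bond 2 stroke at I1
bond 3 stroke at J2
bond 4 stroke at I2
bond 5 stroke at J2

β3 stroke→J2  (source Se1 imposes e)
β5 stroke→J2  (Se2: effort source, stroke at far end)
β2 stroke→I1  (prefer integral on I1)
β4 stroke→I2  (prefer integral on I2)
β0 stroke→J1  (J1: last free bond brings effort in)
β1 stroke→J2  (J2 flow already set via bond 0)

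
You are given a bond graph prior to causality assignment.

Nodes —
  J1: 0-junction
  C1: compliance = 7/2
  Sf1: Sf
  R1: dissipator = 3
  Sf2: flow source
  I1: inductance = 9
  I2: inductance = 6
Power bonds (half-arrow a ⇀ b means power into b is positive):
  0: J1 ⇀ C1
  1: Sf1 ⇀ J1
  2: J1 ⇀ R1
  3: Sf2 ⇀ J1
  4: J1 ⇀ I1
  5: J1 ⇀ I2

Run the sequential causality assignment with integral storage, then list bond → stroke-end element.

β0 |J1
β1 |Sf1
β2 |R1
β3 |Sf2
β4 |I1
β5 |I2

β1 stroke at Sf1  (Sf1 (Sf) sets flow on bond)
β3 stroke at Sf2  (source Sf2 imposes f)
β0 stroke at J1  (C1 outputs effort q/C1)
β2 stroke at R1  (common-e at J1 fixed by 0)
β4 stroke at I1  (J1: bond 0 brought effort, rest push out)
β5 stroke at I2  (J1: bond 0 brought effort, rest push out)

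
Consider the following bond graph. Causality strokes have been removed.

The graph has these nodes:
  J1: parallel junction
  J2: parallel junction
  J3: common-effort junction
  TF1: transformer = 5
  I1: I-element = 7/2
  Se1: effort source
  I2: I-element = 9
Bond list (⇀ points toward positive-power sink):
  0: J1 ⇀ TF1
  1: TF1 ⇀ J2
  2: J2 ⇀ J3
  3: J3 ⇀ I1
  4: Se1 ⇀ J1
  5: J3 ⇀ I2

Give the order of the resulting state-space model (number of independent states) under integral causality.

bond 4 →J1  (Se1 fixes effort; stroke away)
bond 0 →TF1  (0-jn J1 has e-setter on 4)
bond 1 →J2  (TF1 one-in-one-out from 0)
bond 2 →J3  (J2: bond 1 brought effort, rest push out)
bond 3 →I1  (0-jn J3 has e-setter on 2)
bond 5 →I2  (J3: bond 2 brought effort, rest push out)

2  (I1, I2 all integral)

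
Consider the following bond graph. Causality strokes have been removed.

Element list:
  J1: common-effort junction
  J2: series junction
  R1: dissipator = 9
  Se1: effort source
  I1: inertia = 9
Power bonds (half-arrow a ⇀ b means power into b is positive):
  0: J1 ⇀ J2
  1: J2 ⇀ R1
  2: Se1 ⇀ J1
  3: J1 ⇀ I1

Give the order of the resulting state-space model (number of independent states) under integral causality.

b2 |J1  (Se1 fixes effort; stroke away)
b0 |J2  (J1 effort already set via bond 2)
b3 |I1  (0-jn J1 has e-setter on 2)
b1 |R1  (J2: last free bond brings flow in)

1  (I1 all integral)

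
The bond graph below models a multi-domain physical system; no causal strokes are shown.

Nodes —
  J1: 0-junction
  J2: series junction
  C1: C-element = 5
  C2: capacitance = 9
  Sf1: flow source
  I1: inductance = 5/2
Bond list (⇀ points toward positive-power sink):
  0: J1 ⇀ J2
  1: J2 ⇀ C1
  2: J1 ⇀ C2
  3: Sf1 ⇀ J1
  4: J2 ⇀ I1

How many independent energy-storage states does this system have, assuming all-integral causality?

bond 3 →Sf1  (source Sf1 imposes f)
bond 1 →J2  (C1 outputs effort q/C1)
bond 2 →J1  (C2: C, integral causality)
bond 0 →J2  (0-jn J1 has e-setter on 2)
bond 4 →I1  (J2 needs exactly one f-in)

3  (C1, C2, I1 all integral)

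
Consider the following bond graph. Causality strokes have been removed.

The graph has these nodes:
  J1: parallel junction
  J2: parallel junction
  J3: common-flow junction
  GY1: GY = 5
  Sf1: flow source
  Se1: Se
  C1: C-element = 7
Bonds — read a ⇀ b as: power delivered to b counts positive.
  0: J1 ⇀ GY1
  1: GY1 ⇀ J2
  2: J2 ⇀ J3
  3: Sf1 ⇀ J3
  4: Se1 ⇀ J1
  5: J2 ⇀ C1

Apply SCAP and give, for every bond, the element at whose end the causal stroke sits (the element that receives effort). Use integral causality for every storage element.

#0 →GY1
#1 →GY1
#2 →J3
#3 →Sf1
#4 →J1
#5 →J2

bond 3 stroke→Sf1  (Sf1: flow source, stroke at near end)
bond 4 stroke→J1  (Se1 (Se) sets effort on bond)
bond 0 stroke→GY1  (common-e at J1 fixed by 4)
bond 2 stroke→J3  (1-jn J3 has f-setter on 3)
bond 1 stroke→GY1  (through GY1, causality inverts; strokes same side of GY1)
bond 5 stroke→J2  (J2 needs exactly one e-in)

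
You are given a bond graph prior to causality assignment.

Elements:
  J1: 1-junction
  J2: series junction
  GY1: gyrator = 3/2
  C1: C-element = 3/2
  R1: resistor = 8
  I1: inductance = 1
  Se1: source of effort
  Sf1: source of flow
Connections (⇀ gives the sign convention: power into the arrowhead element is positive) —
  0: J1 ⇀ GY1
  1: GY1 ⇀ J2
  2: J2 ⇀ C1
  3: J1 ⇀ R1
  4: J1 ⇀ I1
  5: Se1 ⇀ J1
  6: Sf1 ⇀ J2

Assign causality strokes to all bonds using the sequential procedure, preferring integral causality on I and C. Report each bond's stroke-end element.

bond 5 |J1  (Se1: effort source, stroke at far end)
bond 6 |Sf1  (Sf1: flow source, stroke at near end)
bond 1 |J2  (J2 flow already set via bond 6)
bond 2 |J2  (J2 flow already set via bond 6)
bond 0 |J1  (GY1: gyrator matches bond 1)
bond 4 |I1  (I1 outputs flow p/I1)
bond 3 |J1  (J1 flow already set via bond 4)

β0 →J1
β1 →J2
β2 →J2
β3 →J1
β4 →I1
β5 →J1
β6 →Sf1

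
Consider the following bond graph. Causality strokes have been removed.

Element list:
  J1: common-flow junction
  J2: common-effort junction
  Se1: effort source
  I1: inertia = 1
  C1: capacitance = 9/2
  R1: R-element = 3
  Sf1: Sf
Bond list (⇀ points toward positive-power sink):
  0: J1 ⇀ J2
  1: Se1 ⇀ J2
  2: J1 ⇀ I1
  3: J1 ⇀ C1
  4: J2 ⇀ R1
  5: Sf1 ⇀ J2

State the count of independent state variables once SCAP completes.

2  (C1, I1 all integral)

bond 1 →J2  (Se1 fixes effort; stroke away)
bond 5 →Sf1  (source Sf1 imposes f)
bond 0 →J1  (0-jn J2 has e-setter on 1)
bond 4 →R1  (J2 effort already set via bond 1)
bond 2 →I1  (prefer integral on I1)
bond 3 →J1  (common-f at J1 fixed by 2)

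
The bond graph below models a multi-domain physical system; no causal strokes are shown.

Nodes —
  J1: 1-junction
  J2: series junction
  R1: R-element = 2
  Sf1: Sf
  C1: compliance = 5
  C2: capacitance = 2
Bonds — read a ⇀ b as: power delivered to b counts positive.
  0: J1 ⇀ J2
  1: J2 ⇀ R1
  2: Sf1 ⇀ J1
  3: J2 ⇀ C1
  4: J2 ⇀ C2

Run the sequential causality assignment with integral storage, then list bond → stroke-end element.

#0 stroke→J1
#1 stroke→J2
#2 stroke→Sf1
#3 stroke→J2
#4 stroke→J2

β2 stroke→Sf1  (Sf1: flow source, stroke at near end)
β0 stroke→J1  (J1: bond 2 brought flow, rest push out)
β1 stroke→J2  (common-f at J2 fixed by 0)
β3 stroke→J2  (common-f at J2 fixed by 0)
β4 stroke→J2  (J2 flow already set via bond 0)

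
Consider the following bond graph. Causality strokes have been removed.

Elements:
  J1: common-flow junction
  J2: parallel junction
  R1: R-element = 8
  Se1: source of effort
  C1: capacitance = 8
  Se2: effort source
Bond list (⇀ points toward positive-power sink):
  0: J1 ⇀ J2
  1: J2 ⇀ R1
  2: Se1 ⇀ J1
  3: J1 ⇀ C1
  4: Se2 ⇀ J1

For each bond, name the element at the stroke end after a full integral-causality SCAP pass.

β0 stroke at J2
β1 stroke at R1
β2 stroke at J1
β3 stroke at J1
β4 stroke at J1

#2 →J1  (source Se1 imposes e)
#4 →J1  (Se2 fixes effort; stroke away)
#3 →J1  (C1: C, integral causality)
#0 →J2  (closing 1-jn rule on J1)
#1 →R1  (J2: bond 0 brought effort, rest push out)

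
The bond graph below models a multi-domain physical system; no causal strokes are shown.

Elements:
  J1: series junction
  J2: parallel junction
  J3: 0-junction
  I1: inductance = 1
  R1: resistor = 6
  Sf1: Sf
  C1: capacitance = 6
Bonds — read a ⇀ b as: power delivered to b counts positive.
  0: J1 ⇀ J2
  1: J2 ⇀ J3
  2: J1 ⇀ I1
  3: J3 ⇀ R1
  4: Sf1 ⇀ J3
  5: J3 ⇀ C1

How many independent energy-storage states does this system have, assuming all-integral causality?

#4 →Sf1  (Sf1 fixes flow; stroke at Sf1)
#2 →I1  (I1 outputs flow p/I1)
#0 →J1  (common-f at J1 fixed by 2)
#1 →J2  (J2 needs exactly one e-in)
#5 →J3  (C1 outputs effort q/C1)
#3 →R1  (0-jn J3 has e-setter on 5)

2  (C1, I1 all integral)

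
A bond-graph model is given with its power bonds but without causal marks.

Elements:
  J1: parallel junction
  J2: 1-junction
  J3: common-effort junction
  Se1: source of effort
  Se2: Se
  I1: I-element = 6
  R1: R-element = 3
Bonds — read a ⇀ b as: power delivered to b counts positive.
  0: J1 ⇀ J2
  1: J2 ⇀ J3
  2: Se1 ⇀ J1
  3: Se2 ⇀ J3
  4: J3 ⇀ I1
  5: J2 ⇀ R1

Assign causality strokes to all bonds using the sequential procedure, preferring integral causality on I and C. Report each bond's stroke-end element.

bond 0 stroke at J2
bond 1 stroke at J2
bond 2 stroke at J1
bond 3 stroke at J3
bond 4 stroke at I1
bond 5 stroke at R1

bond 2 stroke at J1  (source Se1 imposes e)
bond 3 stroke at J3  (Se2 (Se) sets effort on bond)
bond 0 stroke at J2  (J1 effort already set via bond 2)
bond 1 stroke at J2  (J3 effort already set via bond 3)
bond 4 stroke at I1  (0-jn J3 has e-setter on 3)
bond 5 stroke at R1  (only one flow-in slot at J2)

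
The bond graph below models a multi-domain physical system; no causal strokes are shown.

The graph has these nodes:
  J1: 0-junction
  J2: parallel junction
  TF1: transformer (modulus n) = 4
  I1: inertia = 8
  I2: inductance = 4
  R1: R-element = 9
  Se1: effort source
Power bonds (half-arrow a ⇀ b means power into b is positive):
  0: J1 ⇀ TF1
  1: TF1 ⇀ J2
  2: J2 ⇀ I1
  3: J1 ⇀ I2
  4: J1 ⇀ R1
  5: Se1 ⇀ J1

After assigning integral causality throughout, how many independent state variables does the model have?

2  (I1, I2 all integral)

b5 stroke→J1  (source Se1 imposes e)
b0 stroke→TF1  (common-e at J1 fixed by 5)
b3 stroke→I2  (0-jn J1 has e-setter on 5)
b4 stroke→R1  (J1 effort already set via bond 5)
b1 stroke→J2  (TF TF1: opposite of bond 0)
b2 stroke→I1  (J2 effort already set via bond 1)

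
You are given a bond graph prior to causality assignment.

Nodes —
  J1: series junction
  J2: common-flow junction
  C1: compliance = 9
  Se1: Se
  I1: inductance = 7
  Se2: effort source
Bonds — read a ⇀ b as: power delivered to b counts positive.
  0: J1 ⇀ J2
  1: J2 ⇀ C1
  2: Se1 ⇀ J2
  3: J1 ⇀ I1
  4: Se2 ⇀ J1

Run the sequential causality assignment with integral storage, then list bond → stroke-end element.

b0 →J1
b1 →J2
b2 →J2
b3 →I1
b4 →J1

#2 |J2  (Se1 fixes effort; stroke away)
#4 |J1  (Se2 (Se) sets effort on bond)
#1 |J2  (C1: C, integral causality)
#0 |J1  (only one flow-in slot at J2)
#3 |I1  (closing 1-jn rule on J1)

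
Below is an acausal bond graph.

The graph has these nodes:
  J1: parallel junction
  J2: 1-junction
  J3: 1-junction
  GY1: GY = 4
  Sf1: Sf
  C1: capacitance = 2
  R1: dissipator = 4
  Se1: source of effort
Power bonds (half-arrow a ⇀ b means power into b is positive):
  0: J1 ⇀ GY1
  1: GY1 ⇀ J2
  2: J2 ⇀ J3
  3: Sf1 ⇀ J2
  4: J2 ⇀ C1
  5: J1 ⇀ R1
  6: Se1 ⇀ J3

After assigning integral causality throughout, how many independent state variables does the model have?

#3 |Sf1  (Sf1 (Sf) sets flow on bond)
#6 |J3  (Se1 fixes effort; stroke away)
#1 |J2  (1-jn J2 has f-setter on 3)
#2 |J2  (J2: bond 3 brought flow, rest push out)
#4 |J2  (J2: bond 3 brought flow, rest push out)
#0 |J1  (through GY1, causality inverts; strokes same side of GY1)
#5 |R1  (common-e at J1 fixed by 0)

1  (C1 all integral)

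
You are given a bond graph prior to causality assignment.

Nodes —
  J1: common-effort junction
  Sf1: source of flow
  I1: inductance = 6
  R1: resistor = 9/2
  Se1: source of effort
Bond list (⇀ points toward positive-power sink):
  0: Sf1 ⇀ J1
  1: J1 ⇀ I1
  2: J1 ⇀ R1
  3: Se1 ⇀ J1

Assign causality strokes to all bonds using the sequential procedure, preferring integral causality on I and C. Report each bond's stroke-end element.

bond 0 |Sf1
bond 1 |I1
bond 2 |R1
bond 3 |J1

b0 stroke at Sf1  (Sf1 fixes flow; stroke at Sf1)
b3 stroke at J1  (Se1: effort source, stroke at far end)
b1 stroke at I1  (J1 effort already set via bond 3)
b2 stroke at R1  (0-jn J1 has e-setter on 3)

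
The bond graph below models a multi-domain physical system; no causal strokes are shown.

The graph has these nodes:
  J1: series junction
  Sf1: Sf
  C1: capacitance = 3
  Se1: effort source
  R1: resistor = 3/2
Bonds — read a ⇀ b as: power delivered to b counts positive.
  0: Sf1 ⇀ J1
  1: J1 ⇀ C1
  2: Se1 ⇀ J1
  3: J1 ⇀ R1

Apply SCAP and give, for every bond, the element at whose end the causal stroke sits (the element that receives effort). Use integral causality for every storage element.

bond 0 →Sf1
bond 1 →J1
bond 2 →J1
bond 3 →J1

b0 stroke→Sf1  (source Sf1 imposes f)
b2 stroke→J1  (source Se1 imposes e)
b1 stroke→J1  (J1: bond 0 brought flow, rest push out)
b3 stroke→J1  (J1 flow already set via bond 0)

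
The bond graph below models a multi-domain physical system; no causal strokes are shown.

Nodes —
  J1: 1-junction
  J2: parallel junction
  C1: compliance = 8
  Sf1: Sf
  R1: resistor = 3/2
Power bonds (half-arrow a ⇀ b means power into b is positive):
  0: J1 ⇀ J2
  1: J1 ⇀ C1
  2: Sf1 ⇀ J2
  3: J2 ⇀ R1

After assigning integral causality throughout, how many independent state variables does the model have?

1  (C1 all integral)

#2 →Sf1  (source Sf1 imposes f)
#1 →J1  (prefer integral on C1)
#0 →J2  (J1 needs exactly one f-in)
#3 →R1  (J2: bond 0 brought effort, rest push out)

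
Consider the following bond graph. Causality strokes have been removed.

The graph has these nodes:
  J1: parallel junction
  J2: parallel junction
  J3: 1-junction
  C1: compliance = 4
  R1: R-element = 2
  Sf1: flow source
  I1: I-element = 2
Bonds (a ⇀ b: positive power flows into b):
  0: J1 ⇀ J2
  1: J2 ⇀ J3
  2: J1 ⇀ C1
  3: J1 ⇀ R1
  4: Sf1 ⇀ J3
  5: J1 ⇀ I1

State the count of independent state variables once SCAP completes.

2  (C1, I1 all integral)

#4 |Sf1  (Sf1 fixes flow; stroke at Sf1)
#1 |J3  (J3: bond 4 brought flow, rest push out)
#0 |J2  (closing 0-jn rule on J2)
#2 |J1  (C1 outputs effort q/C1)
#3 |R1  (common-e at J1 fixed by 2)
#5 |I1  (J1: bond 2 brought effort, rest push out)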